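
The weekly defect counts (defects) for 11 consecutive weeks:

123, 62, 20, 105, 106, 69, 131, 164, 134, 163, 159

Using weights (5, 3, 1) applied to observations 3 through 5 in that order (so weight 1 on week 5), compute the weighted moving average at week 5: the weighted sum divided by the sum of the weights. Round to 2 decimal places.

Weighted sum: 5·20 + 3·105 + 1·106 = 100 + 315 + 106 = 521
Weight total: 5 + 3 + 1 = 9
WMA = 521 / 9 = 57.89

57.89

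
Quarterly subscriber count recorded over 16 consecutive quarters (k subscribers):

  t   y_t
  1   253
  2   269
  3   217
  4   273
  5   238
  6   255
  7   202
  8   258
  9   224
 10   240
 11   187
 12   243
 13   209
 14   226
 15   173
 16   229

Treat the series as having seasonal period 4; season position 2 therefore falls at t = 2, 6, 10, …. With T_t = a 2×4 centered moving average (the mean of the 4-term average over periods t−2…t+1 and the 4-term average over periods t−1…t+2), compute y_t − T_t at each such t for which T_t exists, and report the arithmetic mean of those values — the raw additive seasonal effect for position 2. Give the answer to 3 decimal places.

Season position 2 occurs at t = 6, 10, 14 (where T_t is defined).
t=6: T_6 = 240.12500; y_6 − T_6 = 255 − 240.12500 = 14.87500
t=10: T_10 = 225.37500; y_10 − T_10 = 240 − 225.37500 = 14.62500
t=14: T_14 = 211.00000; y_14 − T_14 = 226 − 211.00000 = 15.00000
Mean deviation: (14.87500 + 14.62500 + 15.00000) / 3 = 14.833

14.833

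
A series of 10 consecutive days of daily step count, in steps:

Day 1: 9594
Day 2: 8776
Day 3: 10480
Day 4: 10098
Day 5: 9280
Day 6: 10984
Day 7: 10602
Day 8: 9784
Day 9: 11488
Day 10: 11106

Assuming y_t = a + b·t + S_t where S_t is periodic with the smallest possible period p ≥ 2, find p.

3

First differences y_{t+1} − y_t: -818, 1704, -382, -818, 1704, -382, -818, 1704, …
The difference pattern repeats every 3 terms and not for any smaller step, so p = 3.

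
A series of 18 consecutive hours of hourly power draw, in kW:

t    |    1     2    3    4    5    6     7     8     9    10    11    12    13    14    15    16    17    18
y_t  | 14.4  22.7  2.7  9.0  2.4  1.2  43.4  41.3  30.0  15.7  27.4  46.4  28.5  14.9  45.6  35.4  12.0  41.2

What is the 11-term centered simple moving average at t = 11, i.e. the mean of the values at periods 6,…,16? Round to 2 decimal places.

29.98

Sum of periods 6–16: 1.2 + 43.4 + 41.3 + 30.0 + 15.7 + 27.4 + 46.4 + 28.5 + 14.9 + 45.6 + 35.4 = 329.8
Divide by 11: 329.8 / 11 = 29.98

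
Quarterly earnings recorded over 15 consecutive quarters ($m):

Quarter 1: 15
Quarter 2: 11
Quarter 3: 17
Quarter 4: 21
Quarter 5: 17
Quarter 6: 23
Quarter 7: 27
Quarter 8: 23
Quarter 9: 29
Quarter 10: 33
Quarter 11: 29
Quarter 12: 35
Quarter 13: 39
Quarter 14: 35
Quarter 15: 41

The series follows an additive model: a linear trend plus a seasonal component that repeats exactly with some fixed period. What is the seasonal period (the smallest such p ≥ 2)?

3

First differences y_{t+1} − y_t: -4, 6, 4, -4, 6, 4, -4, 6, …
The difference pattern repeats every 3 terms and not for any smaller step, so p = 3.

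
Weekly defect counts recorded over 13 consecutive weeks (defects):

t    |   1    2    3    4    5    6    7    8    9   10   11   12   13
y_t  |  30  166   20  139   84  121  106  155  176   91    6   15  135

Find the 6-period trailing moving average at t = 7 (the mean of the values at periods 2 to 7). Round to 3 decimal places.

Sum of periods 2–7: 166 + 20 + 139 + 84 + 121 + 106 = 636
Divide by 6: 636 / 6 = 106.000

106.000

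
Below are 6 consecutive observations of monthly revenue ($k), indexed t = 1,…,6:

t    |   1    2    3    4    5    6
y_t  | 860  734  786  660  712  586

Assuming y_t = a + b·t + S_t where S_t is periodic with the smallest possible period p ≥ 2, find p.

2

First differences y_{t+1} − y_t: -126, 52, -126, 52, -126, …
The difference pattern repeats every 2 terms and not for any smaller step, so p = 2.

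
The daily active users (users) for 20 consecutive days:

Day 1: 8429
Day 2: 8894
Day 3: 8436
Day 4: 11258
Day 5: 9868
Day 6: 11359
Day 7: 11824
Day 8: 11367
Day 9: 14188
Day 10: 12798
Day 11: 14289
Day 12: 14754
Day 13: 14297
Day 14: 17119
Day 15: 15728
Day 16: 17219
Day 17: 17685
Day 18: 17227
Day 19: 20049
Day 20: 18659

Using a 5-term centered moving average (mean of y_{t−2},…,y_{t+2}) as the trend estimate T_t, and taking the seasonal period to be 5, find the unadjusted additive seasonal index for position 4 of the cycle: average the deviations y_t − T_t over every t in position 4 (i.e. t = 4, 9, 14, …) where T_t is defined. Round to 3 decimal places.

Season position 4 occurs at t = 4, 9, 14 (where T_t is defined).
t=4: T_4 = 9963.00000; y_4 − T_4 = 11258 − 9963.00000 = 1295.00000
t=9: T_9 = 12893.20000; y_9 − T_9 = 14188 − 12893.20000 = 1294.80000
t=14: T_14 = 15823.40000; y_14 − T_14 = 17119 − 15823.40000 = 1295.60000
Mean deviation: (1295.00000 + 1294.80000 + 1295.60000) / 3 = 1295.133

1295.133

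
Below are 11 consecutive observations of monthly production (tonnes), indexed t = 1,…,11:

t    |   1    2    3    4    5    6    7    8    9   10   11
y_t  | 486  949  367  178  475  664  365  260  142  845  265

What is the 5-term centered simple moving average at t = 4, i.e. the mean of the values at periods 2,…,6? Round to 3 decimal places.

Sum of periods 2–6: 949 + 367 + 178 + 475 + 664 = 2633
Divide by 5: 2633 / 5 = 526.600

526.600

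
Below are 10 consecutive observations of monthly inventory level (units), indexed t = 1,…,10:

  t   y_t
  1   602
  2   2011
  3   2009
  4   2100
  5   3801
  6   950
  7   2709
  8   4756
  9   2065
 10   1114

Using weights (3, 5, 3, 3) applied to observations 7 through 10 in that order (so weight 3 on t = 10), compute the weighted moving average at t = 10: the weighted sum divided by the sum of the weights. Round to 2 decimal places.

2960.29

Weighted sum: 3·2709 + 5·4756 + 3·2065 + 3·1114 = 8127 + 23780 + 6195 + 3342 = 41444
Weight total: 3 + 5 + 3 + 3 = 14
WMA = 41444 / 14 = 2960.29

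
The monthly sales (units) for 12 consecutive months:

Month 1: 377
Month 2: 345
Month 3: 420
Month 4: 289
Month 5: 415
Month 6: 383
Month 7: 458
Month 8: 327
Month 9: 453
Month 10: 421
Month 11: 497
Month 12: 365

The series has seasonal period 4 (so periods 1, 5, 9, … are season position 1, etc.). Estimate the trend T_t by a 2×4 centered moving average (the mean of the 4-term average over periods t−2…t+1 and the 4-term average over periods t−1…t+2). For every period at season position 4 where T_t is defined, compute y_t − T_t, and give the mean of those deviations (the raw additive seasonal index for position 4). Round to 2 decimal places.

Season position 4 occurs at t = 4, 8 (where T_t is defined).
t=4: T_4 = 372.0000; y_4 − T_4 = 289 − 372.0000 = -83.0000
t=8: T_8 = 410.0000; y_8 − T_8 = 327 − 410.0000 = -83.0000
Mean deviation: (-83.0000 + -83.0000) / 2 = -83.00

-83.00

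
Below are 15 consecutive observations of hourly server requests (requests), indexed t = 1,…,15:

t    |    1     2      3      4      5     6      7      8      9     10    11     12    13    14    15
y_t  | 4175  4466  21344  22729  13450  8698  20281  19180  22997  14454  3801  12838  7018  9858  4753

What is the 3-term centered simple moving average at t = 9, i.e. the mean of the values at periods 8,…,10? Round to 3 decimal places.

Sum of periods 8–10: 19180 + 22997 + 14454 = 56631
Divide by 3: 56631 / 3 = 18877.000

18877.000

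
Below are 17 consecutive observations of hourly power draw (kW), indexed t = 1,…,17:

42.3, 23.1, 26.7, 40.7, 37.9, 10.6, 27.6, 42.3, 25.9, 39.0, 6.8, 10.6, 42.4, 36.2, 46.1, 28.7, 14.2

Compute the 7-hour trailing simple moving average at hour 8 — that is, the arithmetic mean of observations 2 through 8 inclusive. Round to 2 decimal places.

29.84

Sum of periods 2–8: 23.1 + 26.7 + 40.7 + 37.9 + 10.6 + 27.6 + 42.3 = 208.9
Divide by 7: 208.9 / 7 = 29.84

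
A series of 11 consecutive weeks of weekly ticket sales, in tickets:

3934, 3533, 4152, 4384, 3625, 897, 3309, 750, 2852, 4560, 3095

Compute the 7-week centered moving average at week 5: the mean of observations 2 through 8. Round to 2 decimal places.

2950.00

Sum of periods 2–8: 3533 + 4152 + 4384 + 3625 + 897 + 3309 + 750 = 20650
Divide by 7: 20650 / 7 = 2950.00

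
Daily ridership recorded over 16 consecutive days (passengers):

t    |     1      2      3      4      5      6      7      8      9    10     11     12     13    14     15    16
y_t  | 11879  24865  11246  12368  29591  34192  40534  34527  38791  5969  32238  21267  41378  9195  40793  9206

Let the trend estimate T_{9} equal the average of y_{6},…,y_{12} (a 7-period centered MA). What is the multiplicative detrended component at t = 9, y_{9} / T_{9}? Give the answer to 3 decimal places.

1.308

Trend T_9 = (34192 + 40534 + 34527 + 38791 + 5969 + 32238 + 21267) / 7 = 207518/7 = 29645.42857
Ratio to trend: 38791 / 29645.42857 = 1.308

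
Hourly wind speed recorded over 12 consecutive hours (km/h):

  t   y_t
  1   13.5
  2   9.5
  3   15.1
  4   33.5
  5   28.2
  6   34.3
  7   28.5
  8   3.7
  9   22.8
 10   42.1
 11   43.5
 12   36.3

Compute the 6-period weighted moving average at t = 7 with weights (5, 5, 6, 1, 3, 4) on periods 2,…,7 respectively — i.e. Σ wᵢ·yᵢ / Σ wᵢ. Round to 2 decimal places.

23.71

Weighted sum: 5·9.5 + 5·15.1 + 6·33.5 + 1·28.2 + 3·34.3 + 4·28.5 = 47.5 + 75.5 + 201.0 + 28.2 + 102.9 + 114.0 = 569.1
Weight total: 5 + 5 + 6 + 1 + 3 + 4 = 24
WMA = 569.1 / 24 = 23.71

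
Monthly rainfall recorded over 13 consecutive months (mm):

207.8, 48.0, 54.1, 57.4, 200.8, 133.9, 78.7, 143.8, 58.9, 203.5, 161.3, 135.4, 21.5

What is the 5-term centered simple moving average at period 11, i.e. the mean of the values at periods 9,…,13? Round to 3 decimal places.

116.120

Sum of periods 9–13: 58.9 + 203.5 + 161.3 + 135.4 + 21.5 = 580.6
Divide by 5: 580.6 / 5 = 116.120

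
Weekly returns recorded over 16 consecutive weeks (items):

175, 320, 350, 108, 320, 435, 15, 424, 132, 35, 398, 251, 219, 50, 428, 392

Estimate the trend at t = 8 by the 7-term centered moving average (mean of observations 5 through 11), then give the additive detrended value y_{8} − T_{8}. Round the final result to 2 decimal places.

172.71

Trend T_8 = (320 + 435 + 15 + 424 + 132 + 35 + 398) / 7 = 1759/7 = 251.2857
Detrended value: 424 − 251.2857 = 172.71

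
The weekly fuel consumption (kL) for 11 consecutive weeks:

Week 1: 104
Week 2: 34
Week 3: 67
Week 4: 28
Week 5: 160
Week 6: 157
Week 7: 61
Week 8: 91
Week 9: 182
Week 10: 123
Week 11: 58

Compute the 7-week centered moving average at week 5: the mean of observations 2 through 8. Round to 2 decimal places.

85.43

Sum of periods 2–8: 34 + 67 + 28 + 160 + 157 + 61 + 91 = 598
Divide by 7: 598 / 7 = 85.43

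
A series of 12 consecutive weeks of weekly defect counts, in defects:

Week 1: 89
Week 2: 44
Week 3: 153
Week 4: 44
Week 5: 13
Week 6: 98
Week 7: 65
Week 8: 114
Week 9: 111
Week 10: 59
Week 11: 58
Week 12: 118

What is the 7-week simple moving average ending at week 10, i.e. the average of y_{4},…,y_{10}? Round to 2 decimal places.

72.00

Sum of periods 4–10: 44 + 13 + 98 + 65 + 114 + 111 + 59 = 504
Divide by 7: 504 / 7 = 72.00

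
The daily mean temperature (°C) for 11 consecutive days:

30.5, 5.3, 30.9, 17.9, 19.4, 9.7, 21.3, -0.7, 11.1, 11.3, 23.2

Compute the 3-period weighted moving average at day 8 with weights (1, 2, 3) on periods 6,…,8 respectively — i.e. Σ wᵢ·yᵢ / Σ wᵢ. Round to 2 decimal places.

Weighted sum: 1·9.7 + 2·21.3 + 3·-0.7 = 9.7 + 42.6 + -2.1 = 50.2
Weight total: 1 + 2 + 3 = 6
WMA = 50.2 / 6 = 8.37

8.37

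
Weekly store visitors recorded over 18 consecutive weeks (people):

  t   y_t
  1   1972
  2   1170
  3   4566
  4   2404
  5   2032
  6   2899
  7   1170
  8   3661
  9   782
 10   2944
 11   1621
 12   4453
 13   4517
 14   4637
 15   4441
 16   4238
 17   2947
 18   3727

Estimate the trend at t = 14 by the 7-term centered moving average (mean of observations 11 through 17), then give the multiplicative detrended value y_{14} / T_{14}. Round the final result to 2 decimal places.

Trend T_14 = (1621 + 4453 + 4517 + 4637 + 4441 + 4238 + 2947) / 7 = 26854/7 = 3836.2857
Ratio to trend: 4637 / 3836.2857 = 1.21

1.21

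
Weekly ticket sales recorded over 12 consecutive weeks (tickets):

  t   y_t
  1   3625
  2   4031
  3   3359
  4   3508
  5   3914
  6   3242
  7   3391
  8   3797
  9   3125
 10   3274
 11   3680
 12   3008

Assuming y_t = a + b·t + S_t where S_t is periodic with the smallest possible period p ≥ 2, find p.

3

First differences y_{t+1} − y_t: 406, -672, 149, 406, -672, 149, 406, -672, …
The difference pattern repeats every 3 terms and not for any smaller step, so p = 3.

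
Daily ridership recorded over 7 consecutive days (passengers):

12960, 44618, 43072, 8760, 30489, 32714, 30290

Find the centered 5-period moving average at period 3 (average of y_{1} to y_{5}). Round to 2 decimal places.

Sum of periods 1–5: 12960 + 44618 + 43072 + 8760 + 30489 = 139899
Divide by 5: 139899 / 5 = 27979.80

27979.80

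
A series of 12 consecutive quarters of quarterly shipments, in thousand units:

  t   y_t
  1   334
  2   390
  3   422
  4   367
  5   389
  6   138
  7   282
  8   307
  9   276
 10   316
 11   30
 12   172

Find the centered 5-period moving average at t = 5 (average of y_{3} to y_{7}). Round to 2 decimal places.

319.60

Sum of periods 3–7: 422 + 367 + 389 + 138 + 282 = 1598
Divide by 5: 1598 / 5 = 319.60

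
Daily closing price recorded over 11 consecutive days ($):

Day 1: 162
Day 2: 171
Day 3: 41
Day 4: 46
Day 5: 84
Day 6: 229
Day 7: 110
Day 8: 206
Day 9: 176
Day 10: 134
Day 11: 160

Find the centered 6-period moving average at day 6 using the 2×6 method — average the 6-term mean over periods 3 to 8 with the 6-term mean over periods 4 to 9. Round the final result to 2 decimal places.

Sum over 3–8: 41 + 46 + 84 + 229 + 110 + 206 = 716
Sum over 4–9: 46 + 84 + 229 + 110 + 206 + 176 = 851
CMA at t=6 = (716 + 851) / (2·6) = 1567 / 12 = 130.58

130.58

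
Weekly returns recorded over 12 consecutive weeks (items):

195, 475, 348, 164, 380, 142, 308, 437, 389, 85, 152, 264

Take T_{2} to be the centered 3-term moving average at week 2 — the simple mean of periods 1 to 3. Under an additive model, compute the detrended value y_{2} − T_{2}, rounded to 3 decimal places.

135.667

Trend T_2 = (195 + 475 + 348) / 3 = 1018/3 = 339.33333
Detrended value: 475 − 339.33333 = 135.667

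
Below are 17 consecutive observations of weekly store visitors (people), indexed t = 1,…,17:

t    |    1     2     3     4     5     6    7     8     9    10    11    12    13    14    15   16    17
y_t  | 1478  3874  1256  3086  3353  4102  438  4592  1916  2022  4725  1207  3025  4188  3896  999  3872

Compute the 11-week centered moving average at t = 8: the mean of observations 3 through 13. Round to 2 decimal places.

Sum of periods 3–13: 1256 + 3086 + 3353 + 4102 + 438 + 4592 + 1916 + 2022 + 4725 + 1207 + 3025 = 29722
Divide by 11: 29722 / 11 = 2702.00

2702.00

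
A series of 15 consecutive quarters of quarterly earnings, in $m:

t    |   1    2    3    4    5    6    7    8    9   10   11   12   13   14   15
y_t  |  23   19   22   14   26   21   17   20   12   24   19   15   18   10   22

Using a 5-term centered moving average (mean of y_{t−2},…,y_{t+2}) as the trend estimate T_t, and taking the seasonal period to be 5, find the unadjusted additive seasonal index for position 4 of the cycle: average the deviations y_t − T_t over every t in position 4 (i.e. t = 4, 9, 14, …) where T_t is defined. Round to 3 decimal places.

-6.400

Season position 4 occurs at t = 4, 9 (where T_t is defined).
t=4: T_4 = 20.40000; y_4 − T_4 = 14 − 20.40000 = -6.40000
t=9: T_9 = 18.40000; y_9 − T_9 = 12 − 18.40000 = -6.40000
Mean deviation: (-6.40000 + -6.40000) / 2 = -6.400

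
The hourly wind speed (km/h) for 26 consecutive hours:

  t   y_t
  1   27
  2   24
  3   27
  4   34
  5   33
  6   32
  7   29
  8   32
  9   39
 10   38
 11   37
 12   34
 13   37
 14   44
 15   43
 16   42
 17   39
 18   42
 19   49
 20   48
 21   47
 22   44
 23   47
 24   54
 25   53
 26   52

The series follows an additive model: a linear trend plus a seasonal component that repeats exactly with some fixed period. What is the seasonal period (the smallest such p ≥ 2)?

First differences y_{t+1} − y_t: -3, 3, 7, -1, -1, -3, 3, 7, -1, -1, -3, 3, …
The difference pattern repeats every 5 terms and not for any smaller step, so p = 5.

5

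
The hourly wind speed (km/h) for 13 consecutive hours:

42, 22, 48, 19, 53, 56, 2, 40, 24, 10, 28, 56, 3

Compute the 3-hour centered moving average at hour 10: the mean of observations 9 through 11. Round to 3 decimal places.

Sum of periods 9–11: 24 + 10 + 28 = 62
Divide by 3: 62 / 3 = 20.667

20.667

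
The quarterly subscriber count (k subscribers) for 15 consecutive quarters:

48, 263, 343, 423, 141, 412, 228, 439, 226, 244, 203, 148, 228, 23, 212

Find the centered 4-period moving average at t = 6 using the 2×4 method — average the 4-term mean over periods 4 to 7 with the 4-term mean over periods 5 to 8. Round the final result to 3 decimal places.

Sum over 4–7: 423 + 141 + 412 + 228 = 1204
Sum over 5–8: 141 + 412 + 228 + 439 = 1220
CMA at t=6 = (1204 + 1220) / (2·4) = 2424 / 8 = 303.000

303.000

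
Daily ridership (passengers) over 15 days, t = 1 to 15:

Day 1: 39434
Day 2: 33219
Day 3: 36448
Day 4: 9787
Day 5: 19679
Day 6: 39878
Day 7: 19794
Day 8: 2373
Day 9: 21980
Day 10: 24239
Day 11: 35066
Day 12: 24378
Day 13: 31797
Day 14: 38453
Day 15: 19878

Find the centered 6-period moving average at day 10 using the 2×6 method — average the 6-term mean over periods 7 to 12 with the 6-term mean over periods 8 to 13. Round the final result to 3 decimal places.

Sum over 7–12: 19794 + 2373 + 21980 + 24239 + 35066 + 24378 = 127830
Sum over 8–13: 2373 + 21980 + 24239 + 35066 + 24378 + 31797 = 139833
CMA at t=10 = (127830 + 139833) / (2·6) = 267663 / 12 = 22305.250

22305.250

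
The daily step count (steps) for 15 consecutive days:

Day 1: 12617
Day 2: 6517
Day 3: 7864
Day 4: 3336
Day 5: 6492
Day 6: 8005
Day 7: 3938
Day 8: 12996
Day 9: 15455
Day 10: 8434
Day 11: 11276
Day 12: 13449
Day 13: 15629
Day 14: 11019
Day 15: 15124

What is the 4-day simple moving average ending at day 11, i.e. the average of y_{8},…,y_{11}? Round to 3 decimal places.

12040.250

Sum of periods 8–11: 12996 + 15455 + 8434 + 11276 = 48161
Divide by 4: 48161 / 4 = 12040.250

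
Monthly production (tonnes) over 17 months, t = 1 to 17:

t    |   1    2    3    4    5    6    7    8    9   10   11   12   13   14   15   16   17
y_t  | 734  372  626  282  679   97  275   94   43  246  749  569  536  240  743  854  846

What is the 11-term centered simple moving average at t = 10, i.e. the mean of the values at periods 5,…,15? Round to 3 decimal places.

388.273

Sum of periods 5–15: 679 + 97 + 275 + 94 + 43 + 246 + 749 + 569 + 536 + 240 + 743 = 4271
Divide by 11: 4271 / 11 = 388.273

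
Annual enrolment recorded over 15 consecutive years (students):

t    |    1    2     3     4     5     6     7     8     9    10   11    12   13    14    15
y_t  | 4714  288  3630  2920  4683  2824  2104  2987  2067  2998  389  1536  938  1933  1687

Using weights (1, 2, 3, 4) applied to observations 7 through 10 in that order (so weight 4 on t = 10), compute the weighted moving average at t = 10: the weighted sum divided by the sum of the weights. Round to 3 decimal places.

Weighted sum: 1·2104 + 2·2987 + 3·2067 + 4·2998 = 2104 + 5974 + 6201 + 11992 = 26271
Weight total: 1 + 2 + 3 + 4 = 10
WMA = 26271 / 10 = 2627.100

2627.100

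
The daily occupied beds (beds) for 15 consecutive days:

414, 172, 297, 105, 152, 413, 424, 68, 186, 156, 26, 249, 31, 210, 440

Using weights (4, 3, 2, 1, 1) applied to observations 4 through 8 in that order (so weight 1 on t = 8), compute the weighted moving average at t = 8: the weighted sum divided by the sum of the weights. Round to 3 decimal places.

199.455

Weighted sum: 4·105 + 3·152 + 2·413 + 1·424 + 1·68 = 420 + 456 + 826 + 424 + 68 = 2194
Weight total: 4 + 3 + 2 + 1 + 1 = 11
WMA = 2194 / 11 = 199.455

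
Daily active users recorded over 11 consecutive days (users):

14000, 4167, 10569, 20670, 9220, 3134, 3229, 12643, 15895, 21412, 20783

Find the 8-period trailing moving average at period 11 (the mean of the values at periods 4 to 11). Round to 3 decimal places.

13373.250

Sum of periods 4–11: 20670 + 9220 + 3134 + 3229 + 12643 + 15895 + 21412 + 20783 = 106986
Divide by 8: 106986 / 8 = 13373.250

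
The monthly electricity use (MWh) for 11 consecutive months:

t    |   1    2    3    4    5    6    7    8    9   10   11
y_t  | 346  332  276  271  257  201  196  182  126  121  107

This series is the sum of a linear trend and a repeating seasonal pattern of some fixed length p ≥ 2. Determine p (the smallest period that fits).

3

First differences y_{t+1} − y_t: -14, -56, -5, -14, -56, -5, -14, -56, …
The difference pattern repeats every 3 terms and not for any smaller step, so p = 3.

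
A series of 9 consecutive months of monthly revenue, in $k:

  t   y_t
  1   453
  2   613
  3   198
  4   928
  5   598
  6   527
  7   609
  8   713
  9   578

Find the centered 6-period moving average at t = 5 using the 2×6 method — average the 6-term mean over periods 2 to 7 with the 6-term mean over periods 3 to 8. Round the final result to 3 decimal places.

Sum over 2–7: 613 + 198 + 928 + 598 + 527 + 609 = 3473
Sum over 3–8: 198 + 928 + 598 + 527 + 609 + 713 = 3573
CMA at t=5 = (3473 + 3573) / (2·6) = 7046 / 12 = 587.167

587.167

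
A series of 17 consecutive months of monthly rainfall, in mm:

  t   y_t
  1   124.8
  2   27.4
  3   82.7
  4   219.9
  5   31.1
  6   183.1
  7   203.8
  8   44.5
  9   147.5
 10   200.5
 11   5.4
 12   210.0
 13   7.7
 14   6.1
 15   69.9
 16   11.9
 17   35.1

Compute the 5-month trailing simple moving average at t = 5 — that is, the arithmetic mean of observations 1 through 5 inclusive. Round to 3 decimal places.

Sum of periods 1–5: 124.8 + 27.4 + 82.7 + 219.9 + 31.1 = 485.9
Divide by 5: 485.9 / 5 = 97.180

97.180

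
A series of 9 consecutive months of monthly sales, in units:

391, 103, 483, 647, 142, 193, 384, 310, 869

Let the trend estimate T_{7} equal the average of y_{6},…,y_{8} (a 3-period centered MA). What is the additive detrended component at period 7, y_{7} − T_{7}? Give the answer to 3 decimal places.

88.333

Trend T_7 = (193 + 384 + 310) / 3 = 887/3 = 295.66667
Detrended value: 384 − 295.66667 = 88.333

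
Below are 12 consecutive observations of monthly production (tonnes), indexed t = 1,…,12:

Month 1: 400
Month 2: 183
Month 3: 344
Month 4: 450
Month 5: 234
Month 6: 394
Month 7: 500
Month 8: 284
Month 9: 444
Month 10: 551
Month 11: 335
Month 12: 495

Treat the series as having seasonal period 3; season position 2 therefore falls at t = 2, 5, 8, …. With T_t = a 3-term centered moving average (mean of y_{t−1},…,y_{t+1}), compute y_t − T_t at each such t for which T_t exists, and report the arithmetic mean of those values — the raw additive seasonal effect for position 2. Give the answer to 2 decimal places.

-125.50

Season position 2 occurs at t = 2, 5, 8, 11 (where T_t is defined).
t=2: T_2 = 309.0000; y_2 − T_2 = 183 − 309.0000 = -126.0000
t=5: T_5 = 359.3333; y_5 − T_5 = 234 − 359.3333 = -125.3333
t=8: T_8 = 409.3333; y_8 − T_8 = 284 − 409.3333 = -125.3333
t=11: T_11 = 460.3333; y_11 − T_11 = 335 − 460.3333 = -125.3333
Mean deviation: (-126.0000 + -125.3333 + -125.3333 + -125.3333) / 4 = -125.50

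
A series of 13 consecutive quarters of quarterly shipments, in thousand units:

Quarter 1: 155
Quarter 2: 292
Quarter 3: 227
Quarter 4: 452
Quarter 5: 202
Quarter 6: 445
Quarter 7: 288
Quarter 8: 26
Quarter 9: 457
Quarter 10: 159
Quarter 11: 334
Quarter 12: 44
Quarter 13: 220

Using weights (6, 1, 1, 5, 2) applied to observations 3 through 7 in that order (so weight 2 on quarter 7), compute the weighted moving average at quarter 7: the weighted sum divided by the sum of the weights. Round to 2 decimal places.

321.13

Weighted sum: 6·227 + 1·452 + 1·202 + 5·445 + 2·288 = 1362 + 452 + 202 + 2225 + 576 = 4817
Weight total: 6 + 1 + 1 + 5 + 2 = 15
WMA = 4817 / 15 = 321.13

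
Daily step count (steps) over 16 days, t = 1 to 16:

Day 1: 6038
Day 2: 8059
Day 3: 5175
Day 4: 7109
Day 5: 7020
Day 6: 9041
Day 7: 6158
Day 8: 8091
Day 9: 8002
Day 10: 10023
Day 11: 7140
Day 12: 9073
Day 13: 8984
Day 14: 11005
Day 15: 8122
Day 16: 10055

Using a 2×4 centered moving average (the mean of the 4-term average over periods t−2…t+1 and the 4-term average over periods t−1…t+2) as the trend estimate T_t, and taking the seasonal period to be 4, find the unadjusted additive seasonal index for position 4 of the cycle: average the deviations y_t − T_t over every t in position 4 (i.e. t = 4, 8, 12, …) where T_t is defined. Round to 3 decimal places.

145.333

Season position 4 occurs at t = 4, 8, 12 (where T_t is defined).
t=4: T_4 = 6963.50000; y_4 − T_4 = 7109 − 6963.50000 = 145.50000
t=8: T_8 = 7945.75000; y_8 − T_8 = 8091 − 7945.75000 = 145.25000
t=12: T_12 = 8927.75000; y_12 − T_12 = 9073 − 8927.75000 = 145.25000
Mean deviation: (145.50000 + 145.25000 + 145.25000) / 3 = 145.333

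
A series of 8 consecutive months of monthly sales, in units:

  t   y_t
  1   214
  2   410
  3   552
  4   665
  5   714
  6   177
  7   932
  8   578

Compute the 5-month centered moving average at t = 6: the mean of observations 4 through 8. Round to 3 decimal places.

Sum of periods 4–8: 665 + 714 + 177 + 932 + 578 = 3066
Divide by 5: 3066 / 5 = 613.200

613.200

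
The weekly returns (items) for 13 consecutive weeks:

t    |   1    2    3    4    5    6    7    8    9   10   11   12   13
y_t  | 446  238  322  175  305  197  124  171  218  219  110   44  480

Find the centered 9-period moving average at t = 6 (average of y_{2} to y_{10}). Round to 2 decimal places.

218.78

Sum of periods 2–10: 238 + 322 + 175 + 305 + 197 + 124 + 171 + 218 + 219 = 1969
Divide by 9: 1969 / 9 = 218.78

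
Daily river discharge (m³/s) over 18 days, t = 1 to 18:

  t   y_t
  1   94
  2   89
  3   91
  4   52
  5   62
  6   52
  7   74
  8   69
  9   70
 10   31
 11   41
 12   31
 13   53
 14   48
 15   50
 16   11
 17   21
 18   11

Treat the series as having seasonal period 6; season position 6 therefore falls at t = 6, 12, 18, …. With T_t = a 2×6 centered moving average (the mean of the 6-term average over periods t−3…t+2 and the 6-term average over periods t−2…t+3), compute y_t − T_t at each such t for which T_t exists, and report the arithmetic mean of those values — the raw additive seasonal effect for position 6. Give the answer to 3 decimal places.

Season position 6 occurs at t = 6, 12 (where T_t is defined).
t=6: T_6 = 64.91667; y_6 − T_6 = 52 − 64.91667 = -12.91667
t=12: T_12 = 44.00000; y_12 − T_12 = 31 − 44.00000 = -13.00000
Mean deviation: (-12.91667 + -13.00000) / 2 = -12.958

-12.958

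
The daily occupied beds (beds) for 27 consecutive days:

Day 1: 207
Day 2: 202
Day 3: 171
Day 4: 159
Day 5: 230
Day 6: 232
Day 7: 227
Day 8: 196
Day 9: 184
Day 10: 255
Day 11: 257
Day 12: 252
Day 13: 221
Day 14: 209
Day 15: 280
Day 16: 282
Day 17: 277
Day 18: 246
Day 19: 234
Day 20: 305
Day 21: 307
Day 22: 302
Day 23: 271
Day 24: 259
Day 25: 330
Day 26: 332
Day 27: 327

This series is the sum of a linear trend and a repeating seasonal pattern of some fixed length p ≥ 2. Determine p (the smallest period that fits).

5

First differences y_{t+1} − y_t: -5, -31, -12, 71, 2, -5, -31, -12, 71, 2, -5, -31, …
The difference pattern repeats every 5 terms and not for any smaller step, so p = 5.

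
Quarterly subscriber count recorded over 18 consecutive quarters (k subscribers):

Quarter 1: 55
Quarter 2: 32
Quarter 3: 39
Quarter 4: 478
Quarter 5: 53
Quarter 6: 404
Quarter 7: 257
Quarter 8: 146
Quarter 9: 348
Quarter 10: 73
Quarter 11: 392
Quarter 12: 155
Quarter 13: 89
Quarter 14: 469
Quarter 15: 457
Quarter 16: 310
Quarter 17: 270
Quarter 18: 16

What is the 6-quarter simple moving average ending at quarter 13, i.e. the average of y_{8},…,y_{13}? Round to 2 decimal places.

Sum of periods 8–13: 146 + 348 + 73 + 392 + 155 + 89 = 1203
Divide by 6: 1203 / 6 = 200.50

200.50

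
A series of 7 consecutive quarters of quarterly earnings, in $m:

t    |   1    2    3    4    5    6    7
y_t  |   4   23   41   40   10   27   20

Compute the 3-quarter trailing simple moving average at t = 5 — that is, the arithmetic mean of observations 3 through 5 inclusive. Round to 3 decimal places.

Sum of periods 3–5: 41 + 40 + 10 = 91
Divide by 3: 91 / 3 = 30.333

30.333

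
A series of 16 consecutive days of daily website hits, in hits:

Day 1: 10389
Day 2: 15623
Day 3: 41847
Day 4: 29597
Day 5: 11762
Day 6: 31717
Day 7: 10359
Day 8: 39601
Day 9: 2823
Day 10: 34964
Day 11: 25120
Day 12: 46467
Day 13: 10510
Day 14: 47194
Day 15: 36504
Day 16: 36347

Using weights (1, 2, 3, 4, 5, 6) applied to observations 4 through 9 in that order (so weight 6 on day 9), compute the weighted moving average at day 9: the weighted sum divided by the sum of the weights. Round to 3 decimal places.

Weighted sum: 1·29597 + 2·11762 + 3·31717 + 4·10359 + 5·39601 + 6·2823 = 29597 + 23524 + 95151 + 41436 + 198005 + 16938 = 404651
Weight total: 1 + 2 + 3 + 4 + 5 + 6 = 21
WMA = 404651 / 21 = 19269.095

19269.095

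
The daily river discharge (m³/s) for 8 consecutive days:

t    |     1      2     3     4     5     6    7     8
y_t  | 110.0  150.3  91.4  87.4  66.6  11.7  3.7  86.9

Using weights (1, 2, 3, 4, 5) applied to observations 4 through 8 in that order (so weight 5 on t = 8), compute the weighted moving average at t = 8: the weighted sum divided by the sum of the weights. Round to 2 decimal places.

47.00

Weighted sum: 1·87.4 + 2·66.6 + 3·11.7 + 4·3.7 + 5·86.9 = 87.4 + 133.2 + 35.1 + 14.8 + 434.5 = 705.0
Weight total: 1 + 2 + 3 + 4 + 5 = 15
WMA = 705.0 / 15 = 47.00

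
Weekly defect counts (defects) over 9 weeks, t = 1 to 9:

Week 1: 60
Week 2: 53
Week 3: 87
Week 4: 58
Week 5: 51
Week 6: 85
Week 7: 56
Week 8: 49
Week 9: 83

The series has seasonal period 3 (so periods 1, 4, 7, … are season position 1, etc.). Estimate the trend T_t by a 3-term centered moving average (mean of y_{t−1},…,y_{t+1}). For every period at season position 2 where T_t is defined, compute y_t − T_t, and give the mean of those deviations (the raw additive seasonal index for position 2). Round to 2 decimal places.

-13.67

Season position 2 occurs at t = 2, 5, 8 (where T_t is defined).
t=2: T_2 = 66.6667; y_2 − T_2 = 53 − 66.6667 = -13.6667
t=5: T_5 = 64.6667; y_5 − T_5 = 51 − 64.6667 = -13.6667
t=8: T_8 = 62.6667; y_8 − T_8 = 49 − 62.6667 = -13.6667
Mean deviation: (-13.6667 + -13.6667 + -13.6667) / 3 = -13.67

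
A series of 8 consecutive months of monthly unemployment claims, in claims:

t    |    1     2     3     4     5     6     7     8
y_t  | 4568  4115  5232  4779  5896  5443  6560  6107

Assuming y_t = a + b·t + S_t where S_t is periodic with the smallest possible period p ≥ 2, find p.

First differences y_{t+1} − y_t: -453, 1117, -453, 1117, -453, 1117, …
The difference pattern repeats every 2 terms and not for any smaller step, so p = 2.

2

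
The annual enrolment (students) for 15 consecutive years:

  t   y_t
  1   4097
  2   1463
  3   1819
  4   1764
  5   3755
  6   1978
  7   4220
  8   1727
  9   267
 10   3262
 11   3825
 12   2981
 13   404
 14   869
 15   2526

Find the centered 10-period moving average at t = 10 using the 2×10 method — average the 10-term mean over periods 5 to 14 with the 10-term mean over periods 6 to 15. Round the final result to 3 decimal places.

Sum over 5–14: 3755 + 1978 + 4220 + 1727 + 267 + 3262 + 3825 + 2981 + 404 + 869 = 23288
Sum over 6–15: 1978 + 4220 + 1727 + 267 + 3262 + 3825 + 2981 + 404 + 869 + 2526 = 22059
CMA at t=10 = (23288 + 22059) / (2·10) = 45347 / 20 = 2267.350

2267.350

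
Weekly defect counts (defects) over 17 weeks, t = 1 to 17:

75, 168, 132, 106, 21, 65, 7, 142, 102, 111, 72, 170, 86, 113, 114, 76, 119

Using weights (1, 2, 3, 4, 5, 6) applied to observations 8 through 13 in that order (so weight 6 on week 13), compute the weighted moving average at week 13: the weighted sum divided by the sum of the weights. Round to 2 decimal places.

Weighted sum: 1·142 + 2·102 + 3·111 + 4·72 + 5·170 + 6·86 = 142 + 204 + 333 + 288 + 850 + 516 = 2333
Weight total: 1 + 2 + 3 + 4 + 5 + 6 = 21
WMA = 2333 / 21 = 111.10

111.10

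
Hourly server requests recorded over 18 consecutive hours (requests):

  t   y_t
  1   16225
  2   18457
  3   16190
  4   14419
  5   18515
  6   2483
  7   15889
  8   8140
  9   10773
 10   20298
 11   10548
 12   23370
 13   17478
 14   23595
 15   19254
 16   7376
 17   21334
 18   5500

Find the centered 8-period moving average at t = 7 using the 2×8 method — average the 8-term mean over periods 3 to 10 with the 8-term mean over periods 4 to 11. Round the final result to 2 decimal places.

12985.75

Sum over 3–10: 16190 + 14419 + 18515 + 2483 + 15889 + 8140 + 10773 + 20298 = 106707
Sum over 4–11: 14419 + 18515 + 2483 + 15889 + 8140 + 10773 + 20298 + 10548 = 101065
CMA at t=7 = (106707 + 101065) / (2·8) = 207772 / 16 = 12985.75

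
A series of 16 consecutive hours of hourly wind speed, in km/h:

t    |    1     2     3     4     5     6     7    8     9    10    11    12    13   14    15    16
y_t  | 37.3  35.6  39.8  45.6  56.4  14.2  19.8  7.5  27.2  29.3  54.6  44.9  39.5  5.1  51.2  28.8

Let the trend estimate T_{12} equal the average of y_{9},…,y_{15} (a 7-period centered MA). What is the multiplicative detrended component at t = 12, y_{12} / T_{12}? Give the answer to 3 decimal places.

1.248

Trend T_12 = (27.2 + 29.3 + 54.6 + 44.9 + 39.5 + 5.1 + 51.2) / 7 = 251.8/7 = 35.97143
Ratio to trend: 44.9 / 35.97143 = 1.248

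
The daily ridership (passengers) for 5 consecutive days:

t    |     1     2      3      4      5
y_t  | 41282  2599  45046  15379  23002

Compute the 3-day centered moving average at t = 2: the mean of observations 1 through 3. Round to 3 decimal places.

Sum of periods 1–3: 41282 + 2599 + 45046 = 88927
Divide by 3: 88927 / 3 = 29642.333

29642.333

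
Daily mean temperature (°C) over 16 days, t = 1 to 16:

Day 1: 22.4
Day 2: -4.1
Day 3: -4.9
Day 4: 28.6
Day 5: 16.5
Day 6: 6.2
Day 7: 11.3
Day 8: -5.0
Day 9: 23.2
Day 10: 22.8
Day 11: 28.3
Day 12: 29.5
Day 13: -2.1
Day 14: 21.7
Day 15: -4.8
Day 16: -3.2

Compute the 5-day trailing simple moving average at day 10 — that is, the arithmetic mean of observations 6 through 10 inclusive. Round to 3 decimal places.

11.700

Sum of periods 6–10: 6.2 + 11.3 + (-5.0) + 23.2 + 22.8 = 58.5
Divide by 5: 58.5 / 5 = 11.700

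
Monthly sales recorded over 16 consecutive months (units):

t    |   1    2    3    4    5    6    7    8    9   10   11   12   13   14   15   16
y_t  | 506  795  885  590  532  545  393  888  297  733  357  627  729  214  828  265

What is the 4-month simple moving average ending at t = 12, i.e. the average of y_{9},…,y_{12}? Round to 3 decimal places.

503.500

Sum of periods 9–12: 297 + 733 + 357 + 627 = 2014
Divide by 4: 2014 / 4 = 503.500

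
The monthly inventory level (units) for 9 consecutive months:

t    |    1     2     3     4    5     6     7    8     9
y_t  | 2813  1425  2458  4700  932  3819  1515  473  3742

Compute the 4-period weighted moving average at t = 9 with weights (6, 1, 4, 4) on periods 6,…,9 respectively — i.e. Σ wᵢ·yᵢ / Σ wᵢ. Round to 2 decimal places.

Weighted sum: 6·3819 + 1·1515 + 4·473 + 4·3742 = 22914 + 1515 + 1892 + 14968 = 41289
Weight total: 6 + 1 + 4 + 4 = 15
WMA = 41289 / 15 = 2752.60

2752.60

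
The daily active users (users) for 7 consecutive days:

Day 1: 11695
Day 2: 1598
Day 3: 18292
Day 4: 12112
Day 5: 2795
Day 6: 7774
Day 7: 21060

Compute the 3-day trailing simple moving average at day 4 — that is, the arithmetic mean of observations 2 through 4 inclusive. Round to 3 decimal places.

10667.333

Sum of periods 2–4: 1598 + 18292 + 12112 = 32002
Divide by 3: 32002 / 3 = 10667.333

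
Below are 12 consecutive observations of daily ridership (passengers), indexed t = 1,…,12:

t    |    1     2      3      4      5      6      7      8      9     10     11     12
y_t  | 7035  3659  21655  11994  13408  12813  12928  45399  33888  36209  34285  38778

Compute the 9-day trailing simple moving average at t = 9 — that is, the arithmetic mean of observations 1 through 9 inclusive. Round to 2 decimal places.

Sum of periods 1–9: 7035 + 3659 + 21655 + 11994 + 13408 + 12813 + 12928 + 45399 + 33888 = 162779
Divide by 9: 162779 / 9 = 18086.56

18086.56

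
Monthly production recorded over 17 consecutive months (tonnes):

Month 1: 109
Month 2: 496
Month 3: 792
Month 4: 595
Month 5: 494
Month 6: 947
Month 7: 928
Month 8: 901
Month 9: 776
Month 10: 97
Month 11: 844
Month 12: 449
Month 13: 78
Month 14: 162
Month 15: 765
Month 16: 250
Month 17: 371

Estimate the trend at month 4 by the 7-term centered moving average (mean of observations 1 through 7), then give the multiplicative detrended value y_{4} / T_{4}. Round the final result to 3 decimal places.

0.955

Trend T_4 = (109 + 496 + 792 + 595 + 494 + 947 + 928) / 7 = 4361/7 = 623.00000
Ratio to trend: 595 / 623.00000 = 0.955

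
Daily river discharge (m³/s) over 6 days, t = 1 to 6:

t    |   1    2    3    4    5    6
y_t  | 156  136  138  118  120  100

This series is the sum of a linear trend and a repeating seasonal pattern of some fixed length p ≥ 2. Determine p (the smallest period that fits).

2

First differences y_{t+1} − y_t: -20, 2, -20, 2, -20, …
The difference pattern repeats every 2 terms and not for any smaller step, so p = 2.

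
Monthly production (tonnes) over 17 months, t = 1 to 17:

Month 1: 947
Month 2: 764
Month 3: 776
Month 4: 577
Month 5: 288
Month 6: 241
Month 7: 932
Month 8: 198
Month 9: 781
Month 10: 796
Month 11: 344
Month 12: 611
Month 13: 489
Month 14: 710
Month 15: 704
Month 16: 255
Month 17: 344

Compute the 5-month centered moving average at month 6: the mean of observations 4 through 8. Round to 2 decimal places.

Sum of periods 4–8: 577 + 288 + 241 + 932 + 198 = 2236
Divide by 5: 2236 / 5 = 447.20

447.20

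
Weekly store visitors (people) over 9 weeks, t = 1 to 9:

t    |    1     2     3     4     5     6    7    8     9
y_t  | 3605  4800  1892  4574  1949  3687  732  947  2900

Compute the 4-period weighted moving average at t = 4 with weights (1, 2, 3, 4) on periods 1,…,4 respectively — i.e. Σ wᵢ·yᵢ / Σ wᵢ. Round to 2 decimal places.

Weighted sum: 1·3605 + 2·4800 + 3·1892 + 4·4574 = 3605 + 9600 + 5676 + 18296 = 37177
Weight total: 1 + 2 + 3 + 4 = 10
WMA = 37177 / 10 = 3717.70

3717.70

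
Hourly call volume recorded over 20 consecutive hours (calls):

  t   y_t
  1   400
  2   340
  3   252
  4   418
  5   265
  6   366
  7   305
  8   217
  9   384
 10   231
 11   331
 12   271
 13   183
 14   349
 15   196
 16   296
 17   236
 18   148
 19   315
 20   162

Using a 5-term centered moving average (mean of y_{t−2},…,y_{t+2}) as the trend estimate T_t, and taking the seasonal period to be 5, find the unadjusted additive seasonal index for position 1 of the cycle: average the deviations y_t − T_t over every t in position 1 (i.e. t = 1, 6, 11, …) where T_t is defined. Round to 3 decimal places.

Season position 1 occurs at t = 6, 11, 16 (where T_t is defined).
t=6: T_6 = 314.20000; y_6 − T_6 = 366 − 314.20000 = 51.80000
t=11: T_11 = 280.00000; y_11 − T_11 = 331 − 280.00000 = 51.00000
t=16: T_16 = 245.00000; y_16 − T_16 = 296 − 245.00000 = 51.00000
Mean deviation: (51.80000 + 51.00000 + 51.00000) / 3 = 51.267

51.267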